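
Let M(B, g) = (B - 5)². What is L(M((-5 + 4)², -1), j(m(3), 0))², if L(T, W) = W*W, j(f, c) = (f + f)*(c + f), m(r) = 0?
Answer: 0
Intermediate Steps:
j(f, c) = 2*f*(c + f) (j(f, c) = (2*f)*(c + f) = 2*f*(c + f))
M(B, g) = (-5 + B)²
L(T, W) = W²
L(M((-5 + 4)², -1), j(m(3), 0))² = ((2*0*(0 + 0))²)² = ((2*0*0)²)² = (0²)² = 0² = 0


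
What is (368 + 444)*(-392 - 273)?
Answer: -539980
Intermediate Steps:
(368 + 444)*(-392 - 273) = 812*(-665) = -539980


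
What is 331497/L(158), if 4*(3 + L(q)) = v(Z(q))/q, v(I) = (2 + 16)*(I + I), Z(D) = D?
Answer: 110499/2 ≈ 55250.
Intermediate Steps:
v(I) = 36*I (v(I) = 18*(2*I) = 36*I)
L(q) = 6 (L(q) = -3 + ((36*q)/q)/4 = -3 + (¼)*36 = -3 + 9 = 6)
331497/L(158) = 331497/6 = 331497*(⅙) = 110499/2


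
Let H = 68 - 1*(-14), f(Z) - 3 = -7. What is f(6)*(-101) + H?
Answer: 486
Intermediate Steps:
f(Z) = -4 (f(Z) = 3 - 7 = -4)
H = 82 (H = 68 + 14 = 82)
f(6)*(-101) + H = -4*(-101) + 82 = 404 + 82 = 486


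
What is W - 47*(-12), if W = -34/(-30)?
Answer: 8477/15 ≈ 565.13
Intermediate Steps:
W = 17/15 (W = -34*(-1/30) = 17/15 ≈ 1.1333)
W - 47*(-12) = 17/15 - 47*(-12) = 17/15 + 564 = 8477/15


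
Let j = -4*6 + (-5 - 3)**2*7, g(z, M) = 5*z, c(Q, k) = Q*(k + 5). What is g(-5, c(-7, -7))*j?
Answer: -10600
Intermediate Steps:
c(Q, k) = Q*(5 + k)
j = 424 (j = -24 + (-8)**2*7 = -24 + 64*7 = -24 + 448 = 424)
g(-5, c(-7, -7))*j = (5*(-5))*424 = -25*424 = -10600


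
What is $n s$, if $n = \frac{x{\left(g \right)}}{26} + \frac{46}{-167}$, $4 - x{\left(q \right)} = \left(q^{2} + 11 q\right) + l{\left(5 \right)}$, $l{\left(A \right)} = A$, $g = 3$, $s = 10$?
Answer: $- \frac{41885}{2171} \approx -19.293$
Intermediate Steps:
$x{\left(q \right)} = -1 - q^{2} - 11 q$ ($x{\left(q \right)} = 4 - \left(\left(q^{2} + 11 q\right) + 5\right) = 4 - \left(5 + q^{2} + 11 q\right) = -1 - q^{2} - 11 q$)
$n = - \frac{8377}{4342}$ ($n = \frac{-1 - 3^{2} - 33}{26} + \frac{46}{-167} = \left(-1 - 9 - 33\right) \frac{1}{26} + 46 \left(- \frac{1}{167}\right) = \left(-1 - 9 - 33\right) \frac{1}{26} - \frac{46}{167} = \left(-43\right) \frac{1}{26} - \frac{46}{167} = - \frac{43}{26} - \frac{46}{167} = - \frac{8377}{4342} \approx -1.9293$)
$n s = \left(- \frac{8377}{4342}\right) 10 = - \frac{41885}{2171}$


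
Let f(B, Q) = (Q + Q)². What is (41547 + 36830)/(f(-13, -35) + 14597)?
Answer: 78377/19497 ≈ 4.0200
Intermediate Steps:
f(B, Q) = 4*Q² (f(B, Q) = (2*Q)² = 4*Q²)
(41547 + 36830)/(f(-13, -35) + 14597) = (41547 + 36830)/(4*(-35)² + 14597) = 78377/(4*1225 + 14597) = 78377/(4900 + 14597) = 78377/19497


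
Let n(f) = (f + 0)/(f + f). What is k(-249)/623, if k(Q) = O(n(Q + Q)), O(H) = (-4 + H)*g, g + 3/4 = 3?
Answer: -9/712 ≈ -0.012640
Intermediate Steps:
g = 9/4 (g = -¾ + 3 = 9/4 ≈ 2.2500)
n(f) = ½ (n(f) = f/((2*f)) = f*(1/(2*f)) = ½)
O(H) = -9 + 9*H/4 (O(H) = (-4 + H)*(9/4) = -9 + 9*H/4)
k(Q) = -63/8 (k(Q) = -9 + (9/4)*(½) = -9 + 9/8 = -63/8)
k(-249)/623 = -63/8/623 = -63/8*1/623 = -9/712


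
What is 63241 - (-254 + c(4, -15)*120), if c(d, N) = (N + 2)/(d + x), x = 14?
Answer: 190745/3 ≈ 63582.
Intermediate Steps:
c(d, N) = (2 + N)/(14 + d) (c(d, N) = (N + 2)/(d + 14) = (2 + N)/(14 + d))
63241 - (-254 + c(4, -15)*120) = 63241 - (-254 + ((2 - 15)/(14 + 4))*120) = 63241 - (-254 + (-13/18)*120) = 63241 - (-254 + ((1/18)*(-13))*120) = 63241 - (-254 - 13/18*120) = 63241 - (-254 - 260/3) = 63241 - 1*(-1022/3) = 63241 + 1022/3 = 190745/3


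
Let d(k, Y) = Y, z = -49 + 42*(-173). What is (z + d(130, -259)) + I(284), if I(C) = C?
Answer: -7290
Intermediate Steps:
z = -7315 (z = -49 - 7266 = -7315)
(z + d(130, -259)) + I(284) = (-7315 - 259) + 284 = -7574 + 284 = -7290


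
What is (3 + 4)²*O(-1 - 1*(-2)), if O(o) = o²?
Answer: 49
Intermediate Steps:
(3 + 4)²*O(-1 - 1*(-2)) = (3 + 4)²*(-1 - 1*(-2))² = 7²*(-1 + 2)² = 49*1² = 49*1 = 49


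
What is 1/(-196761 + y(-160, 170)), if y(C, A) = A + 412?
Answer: -1/196179 ≈ -5.0974e-6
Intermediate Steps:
y(C, A) = 412 + A
1/(-196761 + y(-160, 170)) = 1/(-196761 + (412 + 170)) = 1/(-196761 + 582) = 1/(-196179) = -1/196179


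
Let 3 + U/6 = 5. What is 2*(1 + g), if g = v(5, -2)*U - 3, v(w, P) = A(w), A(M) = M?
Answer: 116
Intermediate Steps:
v(w, P) = w
U = 12 (U = -18 + 6*5 = -18 + 30 = 12)
g = 57 (g = 5*12 - 3 = 60 - 3 = 57)
2*(1 + g) = 2*(1 + 57) = 2*58 = 116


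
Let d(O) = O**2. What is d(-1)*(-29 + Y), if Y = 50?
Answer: 21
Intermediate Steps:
d(-1)*(-29 + Y) = (-1)**2*(-29 + 50) = 1*21 = 21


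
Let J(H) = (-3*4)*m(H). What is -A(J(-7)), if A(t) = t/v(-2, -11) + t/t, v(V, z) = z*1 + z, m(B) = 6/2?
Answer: -29/11 ≈ -2.6364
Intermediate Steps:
m(B) = 3 (m(B) = 6*(½) = 3)
J(H) = -36 (J(H) = -3*4*3 = -12*3 = -36)
v(V, z) = 2*z (v(V, z) = z + z = 2*z)
A(t) = 1 - t/22 (A(t) = t/((2*(-11))) + t/t = t/(-22) + 1 = t*(-1/22) + 1 = -t/22 + 1 = 1 - t/22)
-A(J(-7)) = -(1 - 1/22*(-36)) = -(1 + 18/11) = -1*29/11 = -29/11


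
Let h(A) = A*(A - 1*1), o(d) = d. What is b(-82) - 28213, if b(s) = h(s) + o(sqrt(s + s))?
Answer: -21407 + 2*I*sqrt(41) ≈ -21407.0 + 12.806*I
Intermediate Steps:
h(A) = A*(-1 + A) (h(A) = A*(A - 1) = A*(-1 + A))
b(s) = s*(-1 + s) + sqrt(2)*sqrt(s) (b(s) = s*(-1 + s) + sqrt(s + s) = s*(-1 + s) + sqrt(2*s) = s*(-1 + s) + sqrt(2)*sqrt(s))
b(-82) - 28213 = (-82*(-1 - 82) + sqrt(2)*sqrt(-82)) - 28213 = (-82*(-83) + sqrt(2)*(I*sqrt(82))) - 28213 = (6806 + 2*I*sqrt(41)) - 28213 = -21407 + 2*I*sqrt(41)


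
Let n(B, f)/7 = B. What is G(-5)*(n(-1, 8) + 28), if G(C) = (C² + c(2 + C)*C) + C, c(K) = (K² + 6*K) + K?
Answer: 1680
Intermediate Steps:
c(K) = K² + 7*K
n(B, f) = 7*B
G(C) = C + C² + C*(2 + C)*(9 + C) (G(C) = (C² + ((2 + C)*(7 + (2 + C)))*C) + C = (C² + ((2 + C)*(9 + C))*C) + C = (C² + C*(2 + C)*(9 + C)) + C = C + C² + C*(2 + C)*(9 + C))
G(-5)*(n(-1, 8) + 28) = (-5*(19 + (-5)² + 12*(-5)))*(7*(-1) + 28) = (-5*(19 + 25 - 60))*(-7 + 28) = -5*(-16)*21 = 80*21 = 1680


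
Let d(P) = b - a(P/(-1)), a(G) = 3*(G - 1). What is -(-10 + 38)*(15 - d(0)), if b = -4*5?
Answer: -896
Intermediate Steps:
b = -20
a(G) = -3 + 3*G (a(G) = 3*(-1 + G) = -3 + 3*G)
d(P) = -17 + 3*P (d(P) = -20 - (-3 + 3*(P/(-1))) = -20 - (-3 + 3*(P*(-1))) = -20 - (-3 + 3*(-P)) = -20 - (-3 - 3*P) = -20 + (3 + 3*P) = -17 + 3*P)
-(-10 + 38)*(15 - d(0)) = -(-10 + 38)*(15 - (-17 + 3*0)) = -28*(15 - (-17 + 0)) = -28*(15 - 1*(-17)) = -28*(15 + 17) = -28*32 = -1*896 = -896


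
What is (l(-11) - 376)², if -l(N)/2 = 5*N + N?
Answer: 59536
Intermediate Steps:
l(N) = -12*N (l(N) = -2*(5*N + N) = -12*N)
(l(-11) - 376)² = (-12*(-11) - 376)² = (132 - 376)² = (-244)² = 59536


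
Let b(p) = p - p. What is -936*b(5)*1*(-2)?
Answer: 0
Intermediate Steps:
b(p) = 0
-936*b(5)*1*(-2) = -936*0*1*(-2) = -0*(-2) = -936*0 = 0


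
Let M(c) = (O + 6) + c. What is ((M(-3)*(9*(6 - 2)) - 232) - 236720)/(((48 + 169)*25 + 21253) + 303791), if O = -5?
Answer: -237024/330469 ≈ -0.71724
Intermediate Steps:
M(c) = 1 + c (M(c) = (-5 + 6) + c = 1 + c)
((M(-3)*(9*(6 - 2)) - 232) - 236720)/(((48 + 169)*25 + 21253) + 303791) = (((1 - 3)*(9*(6 - 2)) - 232) - 236720)/(((48 + 169)*25 + 21253) + 303791) = ((-18*4 - 232) - 236720)/((217*25 + 21253) + 303791) = ((-2*36 - 232) - 236720)/((5425 + 21253) + 303791) = ((-72 - 232) - 236720)/(26678 + 303791) = (-304 - 236720)/330469 = -237024*1/330469 = -237024/330469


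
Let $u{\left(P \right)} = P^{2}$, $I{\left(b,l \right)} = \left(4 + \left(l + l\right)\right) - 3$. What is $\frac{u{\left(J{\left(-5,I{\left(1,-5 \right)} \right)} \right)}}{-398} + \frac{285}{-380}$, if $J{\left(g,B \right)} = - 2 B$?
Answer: $- \frac{1245}{796} \approx -1.5641$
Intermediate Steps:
$I{\left(b,l \right)} = 1 + 2 l$ ($I{\left(b,l \right)} = \left(4 + 2 l\right) - 3 = 1 + 2 l$)
$\frac{u{\left(J{\left(-5,I{\left(1,-5 \right)} \right)} \right)}}{-398} + \frac{285}{-380} = \frac{\left(- 2 \left(1 + 2 \left(-5\right)\right)\right)^{2}}{-398} + \frac{285}{-380} = \left(- 2 \left(1 - 10\right)\right)^{2} \left(- \frac{1}{398}\right) + 285 \left(- \frac{1}{380}\right) = \left(\left(-2\right) \left(-9\right)\right)^{2} \left(- \frac{1}{398}\right) - \frac{3}{4} = 18^{2} \left(- \frac{1}{398}\right) - \frac{3}{4} = 324 \left(- \frac{1}{398}\right) - \frac{3}{4} = - \frac{162}{199} - \frac{3}{4} = - \frac{1245}{796}$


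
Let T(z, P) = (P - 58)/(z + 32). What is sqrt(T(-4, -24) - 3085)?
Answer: I*sqrt(605234)/14 ≈ 55.569*I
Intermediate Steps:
T(z, P) = (-58 + P)/(32 + z)
sqrt(T(-4, -24) - 3085) = sqrt((-58 - 24)/(32 - 4) - 3085) = sqrt(-82/28 - 3085) = sqrt((1/28)*(-82) - 3085) = sqrt(-41/14 - 3085) = sqrt(-43231/14) = I*sqrt(605234)/14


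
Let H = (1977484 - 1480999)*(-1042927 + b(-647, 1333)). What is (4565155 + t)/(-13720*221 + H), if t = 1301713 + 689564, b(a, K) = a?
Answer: -3278216/259060934755 ≈ -1.2654e-5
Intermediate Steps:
t = 1991277
H = -518118837390 (H = (1977484 - 1480999)*(-1042927 - 647) = 496485*(-1043574) = -518118837390)
(4565155 + t)/(-13720*221 + H) = (4565155 + 1991277)/(-13720*221 - 518118837390) = 6556432/(-3032120 - 518118837390) = 6556432/(-518121869510) = 6556432*(-1/518121869510) = -3278216/259060934755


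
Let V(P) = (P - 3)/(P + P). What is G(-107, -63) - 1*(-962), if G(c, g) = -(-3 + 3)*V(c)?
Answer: 962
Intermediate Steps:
V(P) = (-3 + P)/(2*P) (V(P) = (-3 + P)/((2*P)) = (-3 + P)*(1/(2*P)) = (-3 + P)/(2*P))
G(c, g) = 0 (G(c, g) = -(-3 + 3)*(-3 + c)/(2*c) = -0*(-3 + c)/(2*c) = -1*0 = 0)
G(-107, -63) - 1*(-962) = 0 - 1*(-962) = 0 + 962 = 962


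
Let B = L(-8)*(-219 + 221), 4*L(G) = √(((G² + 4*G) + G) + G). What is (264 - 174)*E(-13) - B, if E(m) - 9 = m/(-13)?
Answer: 898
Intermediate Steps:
E(m) = 9 - m/13 (E(m) = 9 + m/(-13) = 9 + m*(-1/13) = 9 - m/13)
L(G) = √(G² + 6*G)/4 (L(G) = √(((G² + 4*G) + G) + G)/4 = √((G² + 5*G) + G)/4 = √(G² + 6*G)/4)
B = 2 (B = (√(-8*(6 - 8))/4)*(-219 + 221) = (√(-8*(-2))/4)*2 = (√16/4)*2 = ((¼)*4)*2 = 1*2 = 2)
(264 - 174)*E(-13) - B = (264 - 174)*(9 - 1/13*(-13)) - 1*2 = 90*(9 + 1) - 2 = 90*10 - 2 = 900 - 2 = 898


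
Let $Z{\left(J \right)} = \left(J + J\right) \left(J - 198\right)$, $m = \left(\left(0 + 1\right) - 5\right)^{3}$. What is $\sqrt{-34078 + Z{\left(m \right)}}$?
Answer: $i \sqrt{542} \approx 23.281 i$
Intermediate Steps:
$m = -64$ ($m = \left(1 - 5\right)^{3} = \left(-4\right)^{3} = -64$)
$Z{\left(J \right)} = 2 J \left(-198 + J\right)$
$\sqrt{-34078 + Z{\left(m \right)}} = \sqrt{-34078 + 2 \left(-64\right) \left(-198 - 64\right)} = \sqrt{-34078 + 2 \left(-64\right) \left(-262\right)} = \sqrt{-34078 + 33536} = \sqrt{-542} = i \sqrt{542}$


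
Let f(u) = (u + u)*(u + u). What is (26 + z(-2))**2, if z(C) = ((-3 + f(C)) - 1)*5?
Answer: 7396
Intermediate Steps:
f(u) = 4*u**2 (f(u) = (2*u)*(2*u) = 4*u**2)
z(C) = -20 + 20*C**2 (z(C) = ((-3 + 4*C**2) - 1)*5 = (-4 + 4*C**2)*5 = -20 + 20*C**2)
(26 + z(-2))**2 = (26 + (-20 + 20*(-2)**2))**2 = (26 + (-20 + 20*4))**2 = (26 + (-20 + 80))**2 = (26 + 60)**2 = 86**2 = 7396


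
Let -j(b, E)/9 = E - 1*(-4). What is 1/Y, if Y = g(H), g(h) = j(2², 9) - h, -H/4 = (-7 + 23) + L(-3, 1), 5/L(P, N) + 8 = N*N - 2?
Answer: -9/497 ≈ -0.018109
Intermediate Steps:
L(P, N) = 5/(-10 + N²) (L(P, N) = 5/(-8 + (N*N - 2)) = 5/(-8 + (N² - 2)) = 5/(-8 + (-2 + N²)) = 5/(-10 + N²))
H = -556/9 (H = -4*((-7 + 23) + 5/(-10 + 1²)) = -4*(16 + 5/(-10 + 1)) = -4*(16 + 5/(-9)) = -4*(16 + 5*(-⅑)) = -4*(16 - 5/9) = -4*139/9 = -556/9 ≈ -61.778)
j(b, E) = -36 - 9*E (j(b, E) = -9*(E - 1*(-4)) = -9*(E + 4) = -9*(4 + E) = -36 - 9*E)
g(h) = -117 - h (g(h) = (-36 - 9*9) - h = (-36 - 81) - h = -117 - h)
Y = -497/9 (Y = -117 - 1*(-556/9) = -117 + 556/9 = -497/9 ≈ -55.222)
1/Y = 1/(-497/9) = -9/497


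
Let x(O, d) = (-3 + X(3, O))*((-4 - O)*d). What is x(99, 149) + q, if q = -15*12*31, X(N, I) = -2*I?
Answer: 3079167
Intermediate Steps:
q = -5580 (q = -180*31 = -5580)
x(O, d) = d*(-4 - O)*(-3 - 2*O) (x(O, d) = (-3 - 2*O)*((-4 - O)*d) = (-3 - 2*O)*(d*(-4 - O)) = d*(-4 - O)*(-3 - 2*O))
x(99, 149) + q = 149*(12 + 2*99² + 11*99) - 5580 = 149*(12 + 2*9801 + 1089) - 5580 = 149*(12 + 19602 + 1089) - 5580 = 149*20703 - 5580 = 3084747 - 5580 = 3079167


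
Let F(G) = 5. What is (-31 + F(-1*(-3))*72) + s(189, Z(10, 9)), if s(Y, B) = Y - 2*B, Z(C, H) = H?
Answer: 500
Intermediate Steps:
(-31 + F(-1*(-3))*72) + s(189, Z(10, 9)) = (-31 + 5*72) + (189 - 2*9) = (-31 + 360) + (189 - 18) = 329 + 171 = 500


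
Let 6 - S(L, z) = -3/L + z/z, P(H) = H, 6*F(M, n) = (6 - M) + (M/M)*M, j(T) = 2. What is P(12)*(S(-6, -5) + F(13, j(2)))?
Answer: 66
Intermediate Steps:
F(M, n) = 1 (F(M, n) = ((6 - M) + (M/M)*M)/6 = ((6 - M) + 1*M)/6 = ((6 - M) + M)/6 = (1/6)*6 = 1)
S(L, z) = 5 + 3/L (S(L, z) = 6 - (-3/L + z/z) = 6 - (-3/L + 1) = 6 - (1 - 3/L) = 6 + (-1 + 3/L) = 5 + 3/L)
P(12)*(S(-6, -5) + F(13, j(2))) = 12*((5 + 3/(-6)) + 1) = 12*((5 + 3*(-1/6)) + 1) = 12*((5 - 1/2) + 1) = 12*(9/2 + 1) = 12*(11/2) = 66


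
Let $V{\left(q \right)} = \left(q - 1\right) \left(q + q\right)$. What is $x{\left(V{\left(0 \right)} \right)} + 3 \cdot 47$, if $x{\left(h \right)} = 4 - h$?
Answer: $145$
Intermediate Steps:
$V{\left(q \right)} = 2 q \left(-1 + q\right)$ ($V{\left(q \right)} = \left(-1 + q\right) 2 q = 2 q \left(-1 + q\right)$)
$x{\left(V{\left(0 \right)} \right)} + 3 \cdot 47 = \left(4 - 2 \cdot 0 \left(-1 + 0\right)\right) + 3 \cdot 47 = \left(4 - 2 \cdot 0 \left(-1\right)\right) + 141 = \left(4 - 0\right) + 141 = \left(4 + 0\right) + 141 = 4 + 141 = 145$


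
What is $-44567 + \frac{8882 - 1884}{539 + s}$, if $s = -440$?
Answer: $- \frac{4405135}{99} \approx -44496.0$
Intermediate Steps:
$-44567 + \frac{8882 - 1884}{539 + s} = -44567 + \frac{8882 - 1884}{539 - 440} = -44567 + \frac{6998}{99} = - \frac{4405135}{99}$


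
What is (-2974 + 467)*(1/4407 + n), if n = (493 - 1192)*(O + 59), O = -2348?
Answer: -17677479934346/4407 ≈ -4.0112e+9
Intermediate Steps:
n = 1600011 (n = (493 - 1192)*(-2348 + 59) = -699*(-2289) = 1600011)
(-2974 + 467)*(1/4407 + n) = (-2974 + 467)*(1/4407 + 1600011) = -2507*(1/4407 + 1600011) = -2507*7051248478/4407 = -17677479934346/4407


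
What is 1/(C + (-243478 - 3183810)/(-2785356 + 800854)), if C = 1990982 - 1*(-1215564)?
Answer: 992251/3181700188690 ≈ 3.1186e-7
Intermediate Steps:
C = 3206546 (C = 1990982 + 1215564 = 3206546)
1/(C + (-243478 - 3183810)/(-2785356 + 800854)) = 1/(3206546 + (-243478 - 3183810)/(-2785356 + 800854)) = 1/(3206546 - 3427288/(-1984502)) = 1/(3206546 - 3427288*(-1/1984502)) = 1/(3206546 + 1713644/992251) = 1/(3181700188690/992251) = 992251/3181700188690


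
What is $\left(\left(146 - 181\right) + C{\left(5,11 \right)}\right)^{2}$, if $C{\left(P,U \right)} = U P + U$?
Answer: $961$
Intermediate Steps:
$C{\left(P,U \right)} = U + P U$ ($C{\left(P,U \right)} = P U + U = U + P U$)
$\left(\left(146 - 181\right) + C{\left(5,11 \right)}\right)^{2} = \left(\left(146 - 181\right) + 11 \left(1 + 5\right)\right)^{2} = \left(-35 + 11 \cdot 6\right)^{2} = \left(-35 + 66\right)^{2} = 31^{2} = 961$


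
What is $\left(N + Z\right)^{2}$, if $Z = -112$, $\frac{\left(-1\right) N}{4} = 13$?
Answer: $26896$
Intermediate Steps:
$N = -52$ ($N = \left(-4\right) 13 = -52$)
$\left(N + Z\right)^{2} = \left(-52 - 112\right)^{2} = \left(-164\right)^{2} = 26896$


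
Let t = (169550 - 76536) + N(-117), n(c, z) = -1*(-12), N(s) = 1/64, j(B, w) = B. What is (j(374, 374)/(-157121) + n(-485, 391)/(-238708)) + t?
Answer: 55817396296783645/600096634688 ≈ 93014.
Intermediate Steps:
N(s) = 1/64
n(c, z) = 12
t = 5952897/64 (t = (169550 - 76536) + 1/64 = 93014 + 1/64 = 5952897/64 ≈ 93014.)
(j(374, 374)/(-157121) + n(-485, 391)/(-238708)) + t = (374/(-157121) + 12/(-238708)) + 5952897/64 = (374*(-1/157121) + 12*(-1/238708)) + 5952897/64 = (-374/157121 - 3/59677) + 5952897/64 = -22790561/9376509917 + 5952897/64 = 55817396296783645/600096634688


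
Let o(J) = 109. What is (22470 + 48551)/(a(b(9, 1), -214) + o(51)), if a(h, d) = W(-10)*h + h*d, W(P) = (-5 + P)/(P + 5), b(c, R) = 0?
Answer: 71021/109 ≈ 651.57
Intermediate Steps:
W(P) = (-5 + P)/(5 + P)
a(h, d) = 3*h + d*h (a(h, d) = ((-5 - 10)/(5 - 10))*h + h*d = (-15/(-5))*h + d*h = (-⅕*(-15))*h + d*h = 3*h + d*h)
(22470 + 48551)/(a(b(9, 1), -214) + o(51)) = (22470 + 48551)/(0*(3 - 214) + 109) = 71021/(0*(-211) + 109) = 71021/(0 + 109) = 71021/109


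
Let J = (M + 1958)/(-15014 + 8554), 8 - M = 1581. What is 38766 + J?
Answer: 50085595/1292 ≈ 38766.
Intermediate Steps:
M = -1573 (M = 8 - 1*1581 = 8 - 1581 = -1573)
J = -77/1292 (J = (-1573 + 1958)/(-15014 + 8554) = 385/(-6460) = 385*(-1/6460) = -77/1292 ≈ -0.059597)
38766 + J = 38766 - 77/1292 = 50085595/1292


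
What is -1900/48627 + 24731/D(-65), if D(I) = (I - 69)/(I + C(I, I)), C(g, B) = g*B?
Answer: -2501396348260/3258009 ≈ -7.6777e+5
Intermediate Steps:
C(g, B) = B*g
D(I) = (-69 + I)/(I + I²) (D(I) = (I - 69)/(I + I*I) = (-69 + I)/(I + I²))
-1900/48627 + 24731/D(-65) = -1900/48627 + 24731/(((-69 - 65)/((-65)*(1 - 65)))) = -1900*1/48627 + 24731/((-1/65*(-134)/(-64))) = -1900/48627 + 24731/((-1/65*(-1/64)*(-134))) = -1900/48627 + 24731/(-67/2080) = -1900/48627 + 24731*(-2080/67) = -1900/48627 - 51440480/67 = -2501396348260/3258009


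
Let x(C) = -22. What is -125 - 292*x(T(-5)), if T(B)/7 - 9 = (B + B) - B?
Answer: 6299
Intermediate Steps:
T(B) = 63 + 7*B (T(B) = 63 + 7*((B + B) - B) = 63 + 7*(2*B - B) = 63 + 7*B)
-125 - 292*x(T(-5)) = -125 - 292*(-22) = -125 + 6424 = 6299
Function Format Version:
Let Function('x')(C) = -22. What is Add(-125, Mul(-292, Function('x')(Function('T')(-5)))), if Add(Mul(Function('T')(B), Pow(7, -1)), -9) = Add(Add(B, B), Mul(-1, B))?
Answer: 6299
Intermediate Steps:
Function('T')(B) = Add(63, Mul(7, B)) (Function('T')(B) = Add(63, Mul(7, Add(Add(B, B), Mul(-1, B)))) = Add(63, Mul(7, Add(Mul(2, B), Mul(-1, B)))) = Add(63, Mul(7, B)))
Add(-125, Mul(-292, Function('x')(Function('T')(-5)))) = Add(-125, Mul(-292, -22)) = Add(-125, 6424) = 6299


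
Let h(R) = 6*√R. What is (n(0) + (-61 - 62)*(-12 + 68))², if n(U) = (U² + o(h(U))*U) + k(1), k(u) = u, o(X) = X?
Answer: 47430769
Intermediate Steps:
n(U) = 1 + U² + 6*U^(3/2) (n(U) = (U² + (6*√U)*U) + 1 = (U² + 6*U^(3/2)) + 1 = 1 + U² + 6*U^(3/2))
(n(0) + (-61 - 62)*(-12 + 68))² = ((1 + 0² + 6*0^(3/2)) + (-61 - 62)*(-12 + 68))² = ((1 + 0 + 6*0) - 123*56)² = ((1 + 0 + 0) - 6888)² = (1 - 6888)² = (-6887)² = 47430769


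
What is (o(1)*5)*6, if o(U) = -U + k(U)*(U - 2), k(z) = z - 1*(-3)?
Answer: -150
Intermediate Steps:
k(z) = 3 + z (k(z) = z + 3 = 3 + z)
o(U) = -U + (-2 + U)*(3 + U) (o(U) = -U + (3 + U)*(U - 2) = -U + (3 + U)*(-2 + U) = -U + (-2 + U)*(3 + U))
(o(1)*5)*6 = ((-6 + 1²)*5)*6 = ((-6 + 1)*5)*6 = -5*5*6 = -25*6 = -150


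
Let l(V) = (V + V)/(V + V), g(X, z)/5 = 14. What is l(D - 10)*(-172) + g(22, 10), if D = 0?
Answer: -102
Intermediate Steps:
g(X, z) = 70 (g(X, z) = 5*14 = 70)
l(V) = 1 (l(V) = (2*V)/((2*V)) = (2*V)*(1/(2*V)) = 1)
l(D - 10)*(-172) + g(22, 10) = 1*(-172) + 70 = -172 + 70 = -102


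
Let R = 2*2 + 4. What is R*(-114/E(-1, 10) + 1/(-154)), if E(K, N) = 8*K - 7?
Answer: 23388/385 ≈ 60.748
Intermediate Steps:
E(K, N) = -7 + 8*K
R = 8 (R = 4 + 4 = 8)
R*(-114/E(-1, 10) + 1/(-154)) = 8*(-114/(-7 + 8*(-1)) + 1/(-154)) = 8*(-114/(-7 - 8) - 1/154) = 8*(-114/(-15) - 1/154) = 8*(-114*(-1/15) - 1/154) = 8*(38/5 - 1/154) = 8*(5847/770) = 23388/385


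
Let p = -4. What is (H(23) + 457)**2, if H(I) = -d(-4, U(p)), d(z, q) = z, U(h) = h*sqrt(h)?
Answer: 212521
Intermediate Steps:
U(h) = h**(3/2)
H(I) = 4 (H(I) = -1*(-4) = 4)
(H(23) + 457)**2 = (4 + 457)**2 = 461**2 = 212521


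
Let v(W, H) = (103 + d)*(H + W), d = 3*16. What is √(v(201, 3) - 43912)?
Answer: 2*I*√3277 ≈ 114.49*I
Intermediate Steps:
d = 48
v(W, H) = 151*H + 151*W (v(W, H) = (103 + 48)*(H + W) = 151*(H + W) = 151*H + 151*W)
√(v(201, 3) - 43912) = √((151*3 + 151*201) - 43912) = √((453 + 30351) - 43912) = √(30804 - 43912) = √(-13108) = 2*I*√3277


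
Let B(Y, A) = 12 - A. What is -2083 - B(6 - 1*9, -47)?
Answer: -2142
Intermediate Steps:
-2083 - B(6 - 1*9, -47) = -2083 - (12 - 1*(-47)) = -2083 - (12 + 47) = -2083 - 1*59 = -2083 - 59 = -2142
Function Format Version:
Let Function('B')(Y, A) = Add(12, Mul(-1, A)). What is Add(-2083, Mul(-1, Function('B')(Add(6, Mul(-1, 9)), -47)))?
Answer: -2142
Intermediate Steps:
Add(-2083, Mul(-1, Function('B')(Add(6, Mul(-1, 9)), -47))) = Add(-2083, Mul(-1, Add(12, Mul(-1, -47)))) = Add(-2083, Mul(-1, Add(12, 47))) = Add(-2083, Mul(-1, 59)) = Add(-2083, -59) = -2142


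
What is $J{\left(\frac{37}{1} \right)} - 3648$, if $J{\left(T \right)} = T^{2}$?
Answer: $-2279$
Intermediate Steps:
$J{\left(\frac{37}{1} \right)} - 3648 = \left(\frac{37}{1}\right)^{2} - 3648 = \left(37 \cdot 1\right)^{2} - 3648 = 37^{2} - 3648 = 1369 - 3648 = -2279$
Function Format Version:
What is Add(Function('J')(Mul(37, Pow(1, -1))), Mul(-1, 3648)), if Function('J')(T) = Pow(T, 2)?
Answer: -2279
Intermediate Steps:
Add(Function('J')(Mul(37, Pow(1, -1))), Mul(-1, 3648)) = Add(Pow(Mul(37, Pow(1, -1)), 2), Mul(-1, 3648)) = Add(Pow(Mul(37, 1), 2), -3648) = Add(Pow(37, 2), -3648) = Add(1369, -3648) = -2279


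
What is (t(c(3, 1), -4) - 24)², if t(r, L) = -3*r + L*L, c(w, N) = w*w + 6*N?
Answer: 2809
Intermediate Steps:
c(w, N) = w² + 6*N
t(r, L) = L² - 3*r (t(r, L) = -3*r + L² = L² - 3*r)
(t(c(3, 1), -4) - 24)² = (((-4)² - 3*(3² + 6*1)) - 24)² = ((16 - 3*(9 + 6)) - 24)² = ((16 - 3*15) - 24)² = ((16 - 45) - 24)² = (-29 - 24)² = (-53)² = 2809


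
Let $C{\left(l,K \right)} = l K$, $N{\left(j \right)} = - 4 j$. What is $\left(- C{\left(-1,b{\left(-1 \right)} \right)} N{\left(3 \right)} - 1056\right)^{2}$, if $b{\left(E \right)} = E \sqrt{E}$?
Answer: $1114992 - 25344 i \approx 1.115 \cdot 10^{6} - 25344.0 i$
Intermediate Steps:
$b{\left(E \right)} = E^{\frac{3}{2}}$
$C{\left(l,K \right)} = K l$
$\left(- C{\left(-1,b{\left(-1 \right)} \right)} N{\left(3 \right)} - 1056\right)^{2} = \left(- \left(-1\right)^{\frac{3}{2}} \left(-1\right) \left(\left(-4\right) 3\right) - 1056\right)^{2} = \left(- - i \left(-1\right) \left(-12\right) - 1056\right)^{2} = \left(- i \left(-12\right) - 1056\right)^{2} = \left(12 i - 1056\right)^{2} = \left(-1056 + 12 i\right)^{2}$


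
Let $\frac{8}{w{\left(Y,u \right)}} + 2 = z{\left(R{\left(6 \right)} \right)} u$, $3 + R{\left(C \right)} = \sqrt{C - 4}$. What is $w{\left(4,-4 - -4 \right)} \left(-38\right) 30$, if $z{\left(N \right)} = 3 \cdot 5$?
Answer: $4560$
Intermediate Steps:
$R{\left(C \right)} = -3 + \sqrt{-4 + C}$ ($R{\left(C \right)} = -3 + \sqrt{C - 4} = -3 + \sqrt{-4 + C}$)
$z{\left(N \right)} = 15$
$w{\left(Y,u \right)} = \frac{8}{-2 + 15 u}$
$w{\left(4,-4 - -4 \right)} \left(-38\right) 30 = \frac{8}{-2 + 15 \left(-4 - -4\right)} \left(-38\right) 30 = \frac{8}{-2 + 15 \left(-4 + 4\right)} \left(-38\right) 30 = \frac{8}{-2 + 15 \cdot 0} \left(-38\right) 30 = \frac{8}{-2 + 0} \left(-38\right) 30 = \frac{8}{-2} \left(-38\right) 30 = 8 \left(- \frac{1}{2}\right) \left(-38\right) 30 = \left(-4\right) \left(-38\right) 30 = 152 \cdot 30 = 4560$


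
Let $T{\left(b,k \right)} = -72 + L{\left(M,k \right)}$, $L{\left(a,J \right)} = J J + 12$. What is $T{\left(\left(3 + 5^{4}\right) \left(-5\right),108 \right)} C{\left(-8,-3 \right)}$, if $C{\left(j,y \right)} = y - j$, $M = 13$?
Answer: $58020$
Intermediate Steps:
$L{\left(a,J \right)} = 12 + J^{2}$ ($L{\left(a,J \right)} = J^{2} + 12 = 12 + J^{2}$)
$T{\left(b,k \right)} = -60 + k^{2}$ ($T{\left(b,k \right)} = -72 + \left(12 + k^{2}\right) = -60 + k^{2}$)
$T{\left(\left(3 + 5^{4}\right) \left(-5\right),108 \right)} C{\left(-8,-3 \right)} = \left(-60 + 108^{2}\right) \left(-3 - -8\right) = \left(-60 + 11664\right) \left(-3 + 8\right) = 11604 \cdot 5 = 58020$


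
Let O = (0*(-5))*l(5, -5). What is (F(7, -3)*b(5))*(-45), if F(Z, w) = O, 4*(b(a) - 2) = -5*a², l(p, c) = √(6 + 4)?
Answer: 0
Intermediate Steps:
l(p, c) = √10
b(a) = 2 - 5*a²/4 (b(a) = 2 + (-5*a²)/4 = 2 - 5*a²/4)
O = 0 (O = (0*(-5))*√10 = 0*√10 = 0)
F(Z, w) = 0
(F(7, -3)*b(5))*(-45) = (0*(2 - 5/4*5²))*(-45) = (0*(2 - 5/4*25))*(-45) = (0*(2 - 125/4))*(-45) = (0*(-117/4))*(-45) = 0*(-45) = 0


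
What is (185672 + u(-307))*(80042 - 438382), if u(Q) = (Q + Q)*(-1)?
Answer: -66753725240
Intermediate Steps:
u(Q) = -2*Q (u(Q) = (2*Q)*(-1) = -2*Q)
(185672 + u(-307))*(80042 - 438382) = (185672 - 2*(-307))*(80042 - 438382) = (185672 + 614)*(-358340) = 186286*(-358340) = -66753725240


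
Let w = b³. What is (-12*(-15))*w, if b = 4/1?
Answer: 11520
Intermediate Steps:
b = 4 (b = 4*1 = 4)
w = 64 (w = 4³ = 64)
(-12*(-15))*w = -12*(-15)*64 = 180*64 = 11520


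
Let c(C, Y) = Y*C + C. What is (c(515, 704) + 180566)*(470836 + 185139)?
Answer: 356614904975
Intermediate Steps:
c(C, Y) = C + C*Y (c(C, Y) = C*Y + C = C + C*Y)
(c(515, 704) + 180566)*(470836 + 185139) = (515*(1 + 704) + 180566)*(470836 + 185139) = (515*705 + 180566)*655975 = (363075 + 180566)*655975 = 543641*655975 = 356614904975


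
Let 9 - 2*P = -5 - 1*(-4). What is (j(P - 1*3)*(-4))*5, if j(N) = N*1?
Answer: -40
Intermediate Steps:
P = 5 (P = 9/2 - (-5 - 1*(-4))/2 = 9/2 - (-5 + 4)/2 = 9/2 - ½*(-1) = 9/2 + ½ = 5)
j(N) = N
(j(P - 1*3)*(-4))*5 = ((5 - 1*3)*(-4))*5 = ((5 - 3)*(-4))*5 = (2*(-4))*5 = -8*5 = -40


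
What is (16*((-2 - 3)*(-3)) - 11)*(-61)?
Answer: -13969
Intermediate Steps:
(16*((-2 - 3)*(-3)) - 11)*(-61) = (16*(-5*(-3)) - 11)*(-61) = (16*15 - 11)*(-61) = (240 - 11)*(-61) = 229*(-61) = -13969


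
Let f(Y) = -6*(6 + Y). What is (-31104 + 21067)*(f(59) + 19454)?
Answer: -191345368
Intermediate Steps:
f(Y) = -36 - 6*Y
(-31104 + 21067)*(f(59) + 19454) = (-31104 + 21067)*((-36 - 6*59) + 19454) = -10037*((-36 - 354) + 19454) = -10037*(-390 + 19454) = -10037*19064 = -191345368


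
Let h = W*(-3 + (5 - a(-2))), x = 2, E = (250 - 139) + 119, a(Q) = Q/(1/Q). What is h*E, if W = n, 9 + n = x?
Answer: 3220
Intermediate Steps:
a(Q) = Q² (a(Q) = Q*Q = Q²)
E = 230 (E = 111 + 119 = 230)
n = -7 (n = -9 + 2 = -7)
W = -7
h = 14 (h = -7*(-3 + (5 - 1*(-2)²)) = -7*(-3 + (5 - 1*4)) = -7*(-3 + (5 - 4)) = -7*(-3 + 1) = -7*(-2) = 14)
h*E = 14*230 = 3220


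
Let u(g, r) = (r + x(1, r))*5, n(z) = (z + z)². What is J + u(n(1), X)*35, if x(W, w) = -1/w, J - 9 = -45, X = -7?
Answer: -1236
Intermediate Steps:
J = -36 (J = 9 - 45 = -36)
n(z) = 4*z² (n(z) = (2*z)² = 4*z²)
u(g, r) = -5/r + 5*r (u(g, r) = (r - 1/r)*5 = -5/r + 5*r)
J + u(n(1), X)*35 = -36 + (-5/(-7) + 5*(-7))*35 = -36 + (-5*(-⅐) - 35)*35 = -36 + (5/7 - 35)*35 = -36 - 240/7*35 = -36 - 1200 = -1236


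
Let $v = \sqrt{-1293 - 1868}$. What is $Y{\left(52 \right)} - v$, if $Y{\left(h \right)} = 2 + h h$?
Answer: $2706 - i \sqrt{3161} \approx 2706.0 - 56.223 i$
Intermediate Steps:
$Y{\left(h \right)} = 2 + h^{2}$
$v = i \sqrt{3161}$ ($v = \sqrt{-3161} = i \sqrt{3161} \approx 56.223 i$)
$Y{\left(52 \right)} - v = \left(2 + 52^{2}\right) - i \sqrt{3161} = \left(2 + 2704\right) - i \sqrt{3161} = 2706 - i \sqrt{3161}$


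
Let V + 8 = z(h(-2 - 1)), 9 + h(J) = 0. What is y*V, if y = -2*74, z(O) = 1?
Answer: 1036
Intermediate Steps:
h(J) = -9 (h(J) = -9 + 0 = -9)
V = -7 (V = -8 + 1 = -7)
y = -148
y*V = -148*(-7) = 1036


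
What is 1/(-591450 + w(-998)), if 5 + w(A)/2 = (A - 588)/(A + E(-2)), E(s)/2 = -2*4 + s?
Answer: -509/301051554 ≈ -1.6907e-6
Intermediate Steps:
E(s) = -16 + 2*s (E(s) = 2*(-2*4 + s) = 2*(-8 + s) = -16 + 2*s)
w(A) = -10 + 2*(-588 + A)/(-20 + A) (w(A) = -10 + 2*((A - 588)/(A + (-16 + 2*(-2)))) = -10 + 2*((-588 + A)/(A + (-16 - 4))) = -10 + 2*((-588 + A)/(A - 20)) = -10 + 2*((-588 + A)/(-20 + A)) = -10 + 2*(-588 + A)/(-20 + A))
1/(-591450 + w(-998)) = 1/(-591450 + 8*(-122 - 1*(-998))/(-20 - 998)) = 1/(-591450 + 8*(-122 + 998)/(-1018)) = 1/(-591450 + 8*(-1/1018)*876) = 1/(-591450 - 3504/509) = 1/(-301051554/509) = -509/301051554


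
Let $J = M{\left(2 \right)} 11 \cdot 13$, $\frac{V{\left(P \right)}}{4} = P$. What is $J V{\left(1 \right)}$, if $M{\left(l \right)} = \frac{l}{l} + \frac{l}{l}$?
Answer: $1144$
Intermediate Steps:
$M{\left(l \right)} = 2$ ($M{\left(l \right)} = 1 + 1 = 2$)
$V{\left(P \right)} = 4 P$
$J = 286$ ($J = 2 \cdot 11 \cdot 13 = 22 \cdot 13 = 286$)
$J V{\left(1 \right)} = 286 \cdot 4 \cdot 1 = 286 \cdot 4 = 1144$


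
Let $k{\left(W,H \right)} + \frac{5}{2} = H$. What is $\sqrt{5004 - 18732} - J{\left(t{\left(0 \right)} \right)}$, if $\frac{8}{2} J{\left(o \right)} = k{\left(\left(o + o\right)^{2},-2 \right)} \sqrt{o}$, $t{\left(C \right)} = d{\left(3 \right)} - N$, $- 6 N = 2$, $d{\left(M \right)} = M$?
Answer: $\frac{3 \sqrt{30}}{8} + 4 i \sqrt{858} \approx 2.054 + 117.17 i$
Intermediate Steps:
$N = - \frac{1}{3}$ ($N = \left(- \frac{1}{6}\right) 2 = - \frac{1}{3} \approx -0.33333$)
$t{\left(C \right)} = \frac{10}{3}$ ($t{\left(C \right)} = 3 - - \frac{1}{3} = 3 + \frac{1}{3} = \frac{10}{3}$)
$k{\left(W,H \right)} = - \frac{5}{2} + H$
$J{\left(o \right)} = - \frac{9 \sqrt{o}}{8}$ ($J{\left(o \right)} = \frac{\left(- \frac{5}{2} - 2\right) \sqrt{o}}{4} = \frac{\left(- \frac{9}{2}\right) \sqrt{o}}{4} = - \frac{9 \sqrt{o}}{8}$)
$\sqrt{5004 - 18732} - J{\left(t{\left(0 \right)} \right)} = \sqrt{5004 - 18732} - - \frac{9 \sqrt{\frac{10}{3}}}{8} = \sqrt{-13728} - - \frac{9 \frac{\sqrt{30}}{3}}{8} = 4 i \sqrt{858} - - \frac{3 \sqrt{30}}{8} = 4 i \sqrt{858} + \frac{3 \sqrt{30}}{8} = \frac{3 \sqrt{30}}{8} + 4 i \sqrt{858}$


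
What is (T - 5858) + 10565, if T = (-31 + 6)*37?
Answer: 3782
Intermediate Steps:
T = -925 (T = -25*37 = -925)
(T - 5858) + 10565 = (-925 - 5858) + 10565 = -6783 + 10565 = 3782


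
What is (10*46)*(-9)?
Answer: -4140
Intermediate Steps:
(10*46)*(-9) = 460*(-9) = -4140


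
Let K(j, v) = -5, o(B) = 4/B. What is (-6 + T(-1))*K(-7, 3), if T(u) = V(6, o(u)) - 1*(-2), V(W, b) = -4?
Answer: 40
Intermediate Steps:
T(u) = -2 (T(u) = -4 - 1*(-2) = -4 + 2 = -2)
(-6 + T(-1))*K(-7, 3) = (-6 - 2)*(-5) = -8*(-5) = 40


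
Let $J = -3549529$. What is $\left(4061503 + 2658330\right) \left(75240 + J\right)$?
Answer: $-23346641873737$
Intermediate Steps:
$\left(4061503 + 2658330\right) \left(75240 + J\right) = \left(4061503 + 2658330\right) \left(75240 - 3549529\right) = 6719833 \left(-3474289\right) = -23346641873737$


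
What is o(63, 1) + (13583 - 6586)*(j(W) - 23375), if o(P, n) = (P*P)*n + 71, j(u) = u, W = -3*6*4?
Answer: -164054619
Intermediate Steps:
W = -72 (W = -18*4 = -72)
o(P, n) = 71 + n*P² (o(P, n) = P²*n + 71 = n*P² + 71 = 71 + n*P²)
o(63, 1) + (13583 - 6586)*(j(W) - 23375) = (71 + 1*63²) + (13583 - 6586)*(-72 - 23375) = (71 + 1*3969) + 6997*(-23447) = (71 + 3969) - 164058659 = 4040 - 164058659 = -164054619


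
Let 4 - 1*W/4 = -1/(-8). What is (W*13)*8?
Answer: 1612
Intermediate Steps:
W = 31/2 (W = 16 - (-4)/(-8) = 16 - (-4)*(-1)/8 = 16 - 4*⅛ = 16 - ½ = 31/2 ≈ 15.500)
(W*13)*8 = ((31/2)*13)*8 = (403/2)*8 = 1612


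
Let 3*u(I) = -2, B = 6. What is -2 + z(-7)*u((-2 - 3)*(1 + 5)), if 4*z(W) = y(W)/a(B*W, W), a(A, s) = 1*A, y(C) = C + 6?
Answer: -505/252 ≈ -2.0040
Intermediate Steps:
y(C) = 6 + C
a(A, s) = A
z(W) = (6 + W)/(24*W) (z(W) = ((6 + W)/((6*W)))/4 = ((6 + W)*(1/(6*W)))/4 = ((6 + W)/(6*W))/4 = (6 + W)/(24*W))
u(I) = -⅔ (u(I) = (⅓)*(-2) = -⅔)
-2 + z(-7)*u((-2 - 3)*(1 + 5)) = -2 + ((1/24)*(6 - 7)/(-7))*(-⅔) = -2 + ((1/24)*(-⅐)*(-1))*(-⅔) = -2 + (1/168)*(-⅔) = -2 - 1/252 = -505/252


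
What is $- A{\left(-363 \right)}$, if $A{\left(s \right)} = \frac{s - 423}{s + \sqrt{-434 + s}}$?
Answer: $- \frac{142659}{66283} - \frac{393 i \sqrt{797}}{66283} \approx -2.1523 - 0.16739 i$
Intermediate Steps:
$A{\left(s \right)} = \frac{-423 + s}{s + \sqrt{-434 + s}}$
$- A{\left(-363 \right)} = - \frac{-423 - 363}{-363 + \sqrt{-434 - 363}} = - \frac{-786}{-363 + \sqrt{-797}} = - \frac{-786}{-363 + i \sqrt{797}} = \frac{786}{-363 + i \sqrt{797}}$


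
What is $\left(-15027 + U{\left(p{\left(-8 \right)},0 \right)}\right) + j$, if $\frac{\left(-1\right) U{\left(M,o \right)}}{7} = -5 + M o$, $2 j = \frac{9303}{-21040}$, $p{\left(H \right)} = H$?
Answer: $- \frac{630872663}{42080} \approx -14992.0$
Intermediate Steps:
$j = - \frac{9303}{42080}$ ($j = \frac{9303 \frac{1}{-21040}}{2} = \frac{9303 \left(- \frac{1}{21040}\right)}{2} = \frac{1}{2} \left(- \frac{9303}{21040}\right) = - \frac{9303}{42080} \approx -0.22108$)
$U{\left(M,o \right)} = 35 - 7 M o$ ($U{\left(M,o \right)} = - 7 \left(-5 + M o\right) = 35 - 7 M o$)
$\left(-15027 + U{\left(p{\left(-8 \right)},0 \right)}\right) + j = \left(-15027 + \left(35 - \left(-56\right) 0\right)\right) - \frac{9303}{42080} = \left(-15027 + \left(35 + 0\right)\right) - \frac{9303}{42080} = \left(-15027 + 35\right) - \frac{9303}{42080} = -14992 - \frac{9303}{42080} = - \frac{630872663}{42080}$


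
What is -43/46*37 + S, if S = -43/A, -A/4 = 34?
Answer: -107199/3128 ≈ -34.271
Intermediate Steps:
A = -136 (A = -4*34 = -136)
S = 43/136 (S = -43/(-136) = -43*(-1/136) = 43/136 ≈ 0.31618)
-43/46*37 + S = -43/46*37 + 43/136 = -1591/46 + 43/136 = -107199/3128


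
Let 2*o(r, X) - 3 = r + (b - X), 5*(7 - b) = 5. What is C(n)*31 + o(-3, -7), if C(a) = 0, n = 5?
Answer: 13/2 ≈ 6.5000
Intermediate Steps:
b = 6 (b = 7 - ⅕*5 = 7 - 1 = 6)
o(r, X) = 9/2 + r/2 - X/2 (o(r, X) = 3/2 + (r + (6 - X))/2 = 3/2 + (6 + r - X)/2 = 3/2 + (3 + r/2 - X/2) = 9/2 + r/2 - X/2)
C(n)*31 + o(-3, -7) = 0*31 + (9/2 + (½)*(-3) - ½*(-7)) = 0 + (9/2 - 3/2 + 7/2) = 0 + 13/2 = 13/2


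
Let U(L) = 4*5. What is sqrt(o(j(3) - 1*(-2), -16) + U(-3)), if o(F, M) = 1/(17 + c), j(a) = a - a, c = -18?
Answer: sqrt(19) ≈ 4.3589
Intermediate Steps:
U(L) = 20
j(a) = 0
o(F, M) = -1 (o(F, M) = 1/(17 - 18) = 1/(-1) = -1)
sqrt(o(j(3) - 1*(-2), -16) + U(-3)) = sqrt(-1 + 20) = sqrt(19)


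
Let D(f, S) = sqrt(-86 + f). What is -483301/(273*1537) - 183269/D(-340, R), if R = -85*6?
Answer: -5311/4611 + 183269*I*sqrt(426)/426 ≈ -1.1518 + 8879.4*I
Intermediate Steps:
R = -510
-483301/(273*1537) - 183269/D(-340, R) = -483301/(273*1537) - 183269/sqrt(-86 - 340) = -483301/419601 - 183269*(-I*sqrt(426)/426) = -483301*1/419601 - 183269*(-I*sqrt(426)/426) = -5311/4611 - (-183269)*I*sqrt(426)/426 = -5311/4611 + 183269*I*sqrt(426)/426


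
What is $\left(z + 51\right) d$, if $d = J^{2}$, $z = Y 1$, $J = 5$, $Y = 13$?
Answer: $1600$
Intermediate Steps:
$z = 13$ ($z = 13 \cdot 1 = 13$)
$d = 25$ ($d = 5^{2} = 25$)
$\left(z + 51\right) d = \left(13 + 51\right) 25 = 64 \cdot 25 = 1600$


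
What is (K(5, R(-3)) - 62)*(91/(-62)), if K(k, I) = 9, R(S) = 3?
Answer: 4823/62 ≈ 77.790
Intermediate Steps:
(K(5, R(-3)) - 62)*(91/(-62)) = (9 - 62)*(91/(-62)) = -4823*(-1)/62 = -53*(-91/62) = 4823/62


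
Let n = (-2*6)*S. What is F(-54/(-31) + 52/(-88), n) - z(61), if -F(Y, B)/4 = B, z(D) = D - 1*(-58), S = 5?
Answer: 121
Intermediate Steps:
z(D) = 58 + D (z(D) = D + 58 = 58 + D)
n = -60 (n = -2*6*5 = -12*5 = -60)
F(Y, B) = -4*B
F(-54/(-31) + 52/(-88), n) - z(61) = -4*(-60) - (58 + 61) = 240 - 1*119 = 240 - 119 = 121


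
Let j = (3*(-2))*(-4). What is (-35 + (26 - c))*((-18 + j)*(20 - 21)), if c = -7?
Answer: 12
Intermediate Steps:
j = 24 (j = -6*(-4) = 24)
(-35 + (26 - c))*((-18 + j)*(20 - 21)) = (-35 + (26 - 1*(-7)))*((-18 + 24)*(20 - 21)) = (-35 + (26 + 7))*(6*(-1)) = (-35 + 33)*(-6) = -2*(-6) = 12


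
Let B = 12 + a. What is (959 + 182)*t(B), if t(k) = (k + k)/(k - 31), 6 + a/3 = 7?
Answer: -17115/8 ≈ -2139.4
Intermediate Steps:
a = 3 (a = -18 + 3*7 = -18 + 21 = 3)
B = 15 (B = 12 + 3 = 15)
t(k) = 2*k/(-31 + k) (t(k) = (2*k)/(-31 + k) = 2*k/(-31 + k))
(959 + 182)*t(B) = (959 + 182)*(2*15/(-31 + 15)) = 1141*(2*15/(-16)) = 1141*(2*15*(-1/16)) = 1141*(-15/8) = -17115/8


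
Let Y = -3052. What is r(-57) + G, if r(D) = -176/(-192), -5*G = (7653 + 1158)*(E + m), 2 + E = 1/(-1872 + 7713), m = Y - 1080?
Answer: 25788671369/3540 ≈ 7.2849e+6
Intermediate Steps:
m = -4132 (m = -3052 - 1080 = -4132)
E = -11681/5841 (E = -2 + 1/(-1872 + 7713) = -2 + 1/5841 = -11681/5841 ≈ -1.9998)
G = 2149055677/295 (G = -(7653 + 1158)*(-11681/5841 - 4132)/5 = -8811*(-24146693)/(5*5841) = -⅕*(-2149055677/59) = 2149055677/295 ≈ 7.2849e+6)
r(D) = 11/12 (r(D) = -176*(-1/192) = 11/12)
r(-57) + G = 11/12 + 2149055677/295 = 25788671369/3540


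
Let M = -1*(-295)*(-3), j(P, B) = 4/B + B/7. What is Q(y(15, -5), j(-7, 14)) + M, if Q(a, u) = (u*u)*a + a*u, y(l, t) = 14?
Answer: -5459/7 ≈ -779.86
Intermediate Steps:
j(P, B) = 4/B + B/7 (j(P, B) = 4/B + B*(⅐) = 4/B + B/7)
M = -885 (M = 295*(-3) = -885)
Q(a, u) = a*u + a*u² (Q(a, u) = u²*a + a*u = a*u² + a*u = a*u + a*u²)
Q(y(15, -5), j(-7, 14)) + M = 14*(4/14 + (⅐)*14)*(1 + (4/14 + (⅐)*14)) - 885 = 14*(4*(1/14) + 2)*(1 + (4*(1/14) + 2)) - 885 = 14*(2/7 + 2)*(1 + (2/7 + 2)) - 885 = 14*(16/7)*(1 + 16/7) - 885 = 14*(16/7)*(23/7) - 885 = 736/7 - 885 = -5459/7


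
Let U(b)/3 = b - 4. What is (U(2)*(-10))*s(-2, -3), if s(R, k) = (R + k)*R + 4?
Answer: 840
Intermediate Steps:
U(b) = -12 + 3*b (U(b) = 3*(b - 4) = 3*(-4 + b) = -12 + 3*b)
s(R, k) = 4 + R*(R + k) (s(R, k) = R*(R + k) + 4 = 4 + R*(R + k))
(U(2)*(-10))*s(-2, -3) = ((-12 + 3*2)*(-10))*(4 + (-2)**2 - 2*(-3)) = ((-12 + 6)*(-10))*(4 + 4 + 6) = -6*(-10)*14 = 60*14 = 840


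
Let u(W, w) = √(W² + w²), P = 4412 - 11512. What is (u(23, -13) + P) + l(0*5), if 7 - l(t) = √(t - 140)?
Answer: -7093 + √698 - 2*I*√35 ≈ -7066.6 - 11.832*I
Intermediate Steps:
l(t) = 7 - √(-140 + t) (l(t) = 7 - √(t - 140) = 7 - √(-140 + t))
P = -7100
(u(23, -13) + P) + l(0*5) = (√(23² + (-13)²) - 7100) + (7 - √(-140 + 0*5)) = (√(529 + 169) - 7100) + (7 - √(-140 + 0)) = (√698 - 7100) + (7 - √(-140)) = (-7100 + √698) + (7 - 2*I*√35) = -7093 + √698 - 2*I*√35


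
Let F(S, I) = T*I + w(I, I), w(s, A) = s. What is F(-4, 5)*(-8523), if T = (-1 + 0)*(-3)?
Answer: -170460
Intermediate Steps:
T = 3 (T = -1*(-3) = 3)
F(S, I) = 4*I (F(S, I) = 3*I + I = 4*I)
F(-4, 5)*(-8523) = (4*5)*(-8523) = 20*(-8523) = -170460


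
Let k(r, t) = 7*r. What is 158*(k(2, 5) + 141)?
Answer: 24490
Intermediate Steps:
158*(k(2, 5) + 141) = 158*(7*2 + 141) = 158*(14 + 141) = 158*155 = 24490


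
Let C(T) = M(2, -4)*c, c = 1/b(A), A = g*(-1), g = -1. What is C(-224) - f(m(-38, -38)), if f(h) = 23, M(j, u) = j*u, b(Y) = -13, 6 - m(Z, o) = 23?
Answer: -291/13 ≈ -22.385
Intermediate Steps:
m(Z, o) = -17 (m(Z, o) = 6 - 1*23 = 6 - 23 = -17)
A = 1 (A = -1*(-1) = 1)
c = -1/13 (c = 1/(-13) = -1/13 ≈ -0.076923)
C(T) = 8/13 (C(T) = (2*(-4))*(-1/13) = -8*(-1/13) = 8/13)
C(-224) - f(m(-38, -38)) = 8/13 - 1*23 = 8/13 - 23 = -291/13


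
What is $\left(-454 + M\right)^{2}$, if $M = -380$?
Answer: $695556$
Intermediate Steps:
$\left(-454 + M\right)^{2} = \left(-454 - 380\right)^{2} = \left(-834\right)^{2} = 695556$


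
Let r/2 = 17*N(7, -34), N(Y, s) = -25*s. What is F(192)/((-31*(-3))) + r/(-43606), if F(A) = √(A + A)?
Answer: -14450/21803 + 8*√6/93 ≈ -0.45204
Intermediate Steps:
F(A) = √2*√A (F(A) = √(2*A) = √2*√A)
r = 28900 (r = 2*(17*(-25*(-34))) = 2*(17*850) = 2*14450 = 28900)
F(192)/((-31*(-3))) + r/(-43606) = (√2*√192)/((-31*(-3))) + 28900/(-43606) = (√2*(8*√3))/93 + 28900*(-1/43606) = (8*√6)*(1/93) - 14450/21803 = 8*√6/93 - 14450/21803 = -14450/21803 + 8*√6/93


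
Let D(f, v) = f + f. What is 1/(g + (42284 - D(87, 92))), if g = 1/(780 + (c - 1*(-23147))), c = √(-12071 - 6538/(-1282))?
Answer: 15453573552313617/650749982933776199281 + I*√4957649122/650749982933776199281 ≈ 2.3747e-5 + 1.082e-16*I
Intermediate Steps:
D(f, v) = 2*f
c = I*√4957649122/641 (c = √(-12071 - 6538*(-1/1282)) = √(-12071 + 3269/641) = √(-7734242/641) = I*√4957649122/641 ≈ 109.84*I)
g = 1/(23927 + I*√4957649122/641) (g = 1/(780 + (I*√4957649122/641 - 1*(-23147))) = 1/(780 + (I*√4957649122/641 + 23147)) = 1/(780 + (23147 + I*√4957649122/641)) = 1/(23927 + I*√4957649122/641) ≈ 4.1793e-5 - 1.919e-7*I)
1/(g + (42284 - D(87, 92))) = 1/((15337207/366981086131 - I*√4957649122/366981086131) + (42284 - 2*87)) = 1/((15337207/366981086131 - I*√4957649122/366981086131) + (42284 - 1*174)) = 1/((15337207/366981086131 - I*√4957649122/366981086131) + (42284 - 174)) = 1/((15337207/366981086131 - I*√4957649122/366981086131) + 42110) = 1/(15453573552313617/366981086131 - I*√4957649122/366981086131)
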